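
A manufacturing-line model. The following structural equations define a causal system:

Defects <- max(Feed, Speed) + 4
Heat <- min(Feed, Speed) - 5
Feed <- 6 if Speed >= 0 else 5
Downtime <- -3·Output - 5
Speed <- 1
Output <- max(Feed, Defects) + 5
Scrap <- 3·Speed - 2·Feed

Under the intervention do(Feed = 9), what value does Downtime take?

Under do(Feed=9), the mechanism Feed <- 6 if Speed >= 0 else 5 is discarded; Feed is fixed at 9.
Defects = max(Feed, Speed) + 4  [with Feed=9, Speed=1]  = 13
Output = max(Feed, Defects) + 5  [with Feed=9, Defects=13]  = 18
Downtime = -3·Output - 5  [with Output=18]  = -59

-59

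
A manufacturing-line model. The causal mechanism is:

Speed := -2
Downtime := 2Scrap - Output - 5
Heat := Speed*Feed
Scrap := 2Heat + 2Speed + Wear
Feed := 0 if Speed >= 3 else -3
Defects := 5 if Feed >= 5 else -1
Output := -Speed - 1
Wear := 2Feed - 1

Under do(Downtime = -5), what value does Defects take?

do(Downtime=-5) replaces the equation Downtime := 2Scrap - Output - 5 with the constant Downtime = -5.
Defects is not downstream of the intervention, so its value is determined by the original equations.
Feed = 0 if Speed >= 3 else -3  [with Speed=-2]  = -3
Defects = 5 if Feed >= 5 else -1  [with Feed=-3]  = -1

-1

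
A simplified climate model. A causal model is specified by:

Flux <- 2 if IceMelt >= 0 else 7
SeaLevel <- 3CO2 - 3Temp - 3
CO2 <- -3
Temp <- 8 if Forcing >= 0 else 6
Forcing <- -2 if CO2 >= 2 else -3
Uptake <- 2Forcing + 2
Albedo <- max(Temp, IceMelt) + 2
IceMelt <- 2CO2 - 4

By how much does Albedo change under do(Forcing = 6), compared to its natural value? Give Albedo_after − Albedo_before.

do(Forcing=6) replaces the equation Forcing <- -2 if CO2 >= 2 else -3 with the constant Forcing = 6.
Temp = 8 if Forcing >= 0 else 6  [with Forcing=6]  = 8
IceMelt = 2CO2 - 4  [with CO2=-3]  = -10
Albedo = max(Temp, IceMelt) + 2  [with Temp=8, IceMelt=-10]  = 10
Without intervention: Forcing = -2 if CO2 >= 2 else -3  [with CO2=-3]  = -3; Temp = 8 if Forcing >= 0 else 6  [with Forcing=-3]  = 6; IceMelt = 2CO2 - 4  [with CO2=-3]  = -10; Albedo = max(Temp, IceMelt) + 2  [with Temp=6, IceMelt=-10]  = 8.
Change = 10 − 8 = 2.

2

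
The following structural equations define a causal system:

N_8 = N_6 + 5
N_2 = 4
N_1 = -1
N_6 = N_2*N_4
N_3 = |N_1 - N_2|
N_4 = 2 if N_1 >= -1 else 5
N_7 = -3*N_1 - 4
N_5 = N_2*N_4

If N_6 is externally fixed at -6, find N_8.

Intervening sets N_6 = -6 and removes its equation (N_6 = N_2*N_4).
N_8 = N_6 + 5  [with N_6=-6]  = -1

-1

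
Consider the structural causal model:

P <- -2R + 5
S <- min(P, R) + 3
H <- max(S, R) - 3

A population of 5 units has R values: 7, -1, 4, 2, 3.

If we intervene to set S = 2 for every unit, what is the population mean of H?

0.6

Under do(S=2), S's equation is replaced by S=2 for every unit. Per-unit H: 4, -1, 1, -1, 0. Mean = 0.6.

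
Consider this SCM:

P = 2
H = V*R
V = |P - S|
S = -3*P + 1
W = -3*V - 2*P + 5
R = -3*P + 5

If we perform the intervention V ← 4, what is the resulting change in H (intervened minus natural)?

Under do(V=4), the mechanism V = |P - S| is discarded; V is fixed at 4.
R = -3*P + 5  [with P=2]  = -1
H = V*R  [with V=4, R=-1]  = -4
Without intervention: R = -3*P + 5  [with P=2]  = -1; S = -3*P + 1  [with P=2]  = -5; V = |P - S|  [with P=2, S=-5]  = 7; H = V*R  [with V=7, R=-1]  = -7.
Change = -4 − (-7) = 3.

3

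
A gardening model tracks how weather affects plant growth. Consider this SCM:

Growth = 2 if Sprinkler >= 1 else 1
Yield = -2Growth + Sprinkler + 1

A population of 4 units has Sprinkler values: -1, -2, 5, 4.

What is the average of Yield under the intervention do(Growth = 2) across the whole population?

-1.5

do(Growth=2) breaks Growth's dependence on Sprinkler. With Growth=2 fixed, Yield across the units is -4, -5, 2, 1, mean -1.5.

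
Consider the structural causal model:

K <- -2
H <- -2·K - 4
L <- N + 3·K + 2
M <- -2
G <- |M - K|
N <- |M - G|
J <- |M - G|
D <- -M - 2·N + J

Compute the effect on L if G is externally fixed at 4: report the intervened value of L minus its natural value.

4

The intervention breaks the incoming arrows to G: G <- |M - K| no longer applies, and G = 4.
N = |M - G|  [with M=-2, G=4]  = 6
L = N + 3·K + 2  [with N=6, K=-2]  = 2
Without intervention: G = |M - K|  [with M=-2, K=-2]  = 0; N = |M - G|  [with M=-2, G=0]  = 2; L = N + 3·K + 2  [with N=2, K=-2]  = -2.
Change = 2 − (-2) = 4.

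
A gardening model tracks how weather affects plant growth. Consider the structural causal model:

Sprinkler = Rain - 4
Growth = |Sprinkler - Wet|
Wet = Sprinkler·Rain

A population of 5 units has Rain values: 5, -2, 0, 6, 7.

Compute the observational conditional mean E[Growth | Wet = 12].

14

Conditioning on Wet=12 selects the 2 unit(s) with Rain ∈ {-2, 6}. Their Growth values: 18, 10. Mean = 14.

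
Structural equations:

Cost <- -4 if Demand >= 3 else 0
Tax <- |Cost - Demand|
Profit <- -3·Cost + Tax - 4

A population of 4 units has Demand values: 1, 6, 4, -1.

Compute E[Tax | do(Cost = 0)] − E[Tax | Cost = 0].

2

Every unit gets Cost=0 under the intervention. Tax values become 1, 6, 4, 1; E[Tax|do(Cost=0)] = 3.
Observing Cost=0 restricts to units where Cost's equation naturally yields 0: Demand ∈ {1, -1}. In that subpopulation Tax = 1, 1, mean 1.
Difference = 3 − 1 = 2.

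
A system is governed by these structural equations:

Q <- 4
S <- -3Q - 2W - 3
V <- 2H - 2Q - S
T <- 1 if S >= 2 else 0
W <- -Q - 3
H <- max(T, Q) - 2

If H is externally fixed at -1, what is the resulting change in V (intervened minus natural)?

The intervention breaks the incoming arrows to H: H <- max(T, Q) - 2 no longer applies, and H = -1.
W = -Q - 3  [with Q=4]  = -7
S = -3Q - 2W - 3  [with Q=4, W=-7]  = -1
V = 2H - 2Q - S  [with H=-1, Q=4, S=-1]  = -9
Without intervention: W = -Q - 3  [with Q=4]  = -7; S = -3Q - 2W - 3  [with Q=4, W=-7]  = -1; T = 1 if S >= 2 else 0  [with S=-1]  = 0; H = max(T, Q) - 2  [with T=0, Q=4]  = 2; V = 2H - 2Q - S  [with H=2, Q=4, S=-1]  = -3.
Change = -9 − (-3) = -6.

-6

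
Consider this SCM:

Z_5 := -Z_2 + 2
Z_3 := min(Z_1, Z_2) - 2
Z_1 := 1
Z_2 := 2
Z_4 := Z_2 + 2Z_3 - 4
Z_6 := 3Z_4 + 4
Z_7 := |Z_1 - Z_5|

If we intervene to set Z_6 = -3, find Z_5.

do(Z_6=-3) replaces the equation Z_6 := 3Z_4 + 4 with the constant Z_6 = -3.
Since Z_5 is not a descendant of the intervened variable, it is unaffected.
Z_5 = -Z_2 + 2  [with Z_2=2]  = 0

0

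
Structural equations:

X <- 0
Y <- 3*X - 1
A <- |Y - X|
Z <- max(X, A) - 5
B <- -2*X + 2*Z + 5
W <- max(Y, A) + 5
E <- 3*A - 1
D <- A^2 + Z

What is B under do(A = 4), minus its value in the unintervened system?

6

do(A=4) replaces the equation A <- |Y - X| with the constant A = 4.
Z = max(X, A) - 5  [with X=0, A=4]  = -1
B = -2*X + 2*Z + 5  [with X=0, Z=-1]  = 3
Without intervention: Y = 3*X - 1  [with X=0]  = -1; A = |Y - X|  [with Y=-1, X=0]  = 1; Z = max(X, A) - 5  [with X=0, A=1]  = -4; B = -2*X + 2*Z + 5  [with X=0, Z=-4]  = -3.
Change = 3 − (-3) = 6.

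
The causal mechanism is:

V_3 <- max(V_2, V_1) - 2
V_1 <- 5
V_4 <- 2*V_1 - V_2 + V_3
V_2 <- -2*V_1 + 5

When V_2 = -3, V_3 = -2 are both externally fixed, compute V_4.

11

Setting V_2 = -3, V_3 = -2 by intervention discards those variables' equations.
V_4 = 2*V_1 - V_2 + V_3  [with V_1=5, V_2=-3, V_3=-2]  = 11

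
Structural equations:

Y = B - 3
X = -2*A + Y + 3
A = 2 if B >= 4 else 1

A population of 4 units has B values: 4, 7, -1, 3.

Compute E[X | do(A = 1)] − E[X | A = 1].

The intervention sets A=1 in all 4 units regardless of B. Recomputing X per unit gives 2, 5, -3, 1; average 1.25.
Conditioning on A=1 selects the 2 unit(s) with B ∈ {-1, 3}. Their X values: -3, 1. Mean = -1.
Difference = 1.25 − (-1) = 2.25.

2.25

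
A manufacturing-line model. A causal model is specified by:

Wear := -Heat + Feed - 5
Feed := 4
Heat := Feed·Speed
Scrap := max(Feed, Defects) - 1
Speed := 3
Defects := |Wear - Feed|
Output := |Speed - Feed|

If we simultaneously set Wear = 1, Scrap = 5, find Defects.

Setting Wear = 1, Scrap = 5 by intervention discards those variables' equations.
Defects = |Wear - Feed|  [with Wear=1, Feed=4]  = 3

3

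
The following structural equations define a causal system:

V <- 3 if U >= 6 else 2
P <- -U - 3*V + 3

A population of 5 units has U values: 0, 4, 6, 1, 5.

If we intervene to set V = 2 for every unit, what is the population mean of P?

-6.2

The intervention sets V=2 in all 5 units regardless of U. Recomputing P per unit gives -3, -7, -9, -4, -8; average -6.2.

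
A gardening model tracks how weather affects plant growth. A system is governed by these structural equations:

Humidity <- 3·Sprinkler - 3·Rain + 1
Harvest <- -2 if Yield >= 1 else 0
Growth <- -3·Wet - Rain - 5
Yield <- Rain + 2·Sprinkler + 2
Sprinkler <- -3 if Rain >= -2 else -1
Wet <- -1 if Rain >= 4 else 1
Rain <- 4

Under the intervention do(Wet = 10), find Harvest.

The intervention breaks the incoming arrows to Wet: Wet <- -1 if Rain >= 4 else 1 no longer applies, and Wet = 10.
Harvest is not downstream of the intervention, so its value is determined by the original equations.
Sprinkler = -3 if Rain >= -2 else -1  [with Rain=4]  = -3
Yield = Rain + 2·Sprinkler + 2  [with Rain=4, Sprinkler=-3]  = 0
Harvest = -2 if Yield >= 1 else 0  [with Yield=0]  = 0

0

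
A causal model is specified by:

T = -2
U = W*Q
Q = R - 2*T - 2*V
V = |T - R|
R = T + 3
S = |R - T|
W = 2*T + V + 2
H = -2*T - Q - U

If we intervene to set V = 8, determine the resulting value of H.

81

The intervention breaks the incoming arrows to V: V = |T - R| no longer applies, and V = 8.
R = T + 3  [with T=-2]  = 1
Q = R - 2*T - 2*V  [with R=1, T=-2, V=8]  = -11
W = 2*T + V + 2  [with T=-2, V=8]  = 6
U = W*Q  [with W=6, Q=-11]  = -66
H = -2*T - Q - U  [with T=-2, Q=-11, U=-66]  = 81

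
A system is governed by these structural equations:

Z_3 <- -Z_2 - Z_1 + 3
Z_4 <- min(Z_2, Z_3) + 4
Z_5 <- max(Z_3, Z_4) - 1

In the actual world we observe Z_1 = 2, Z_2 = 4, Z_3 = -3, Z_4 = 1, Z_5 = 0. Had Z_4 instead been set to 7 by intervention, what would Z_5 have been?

6

Intervening sets Z_4 = 7 and removes its equation (Z_4 <- min(Z_2, Z_3) + 4).
Z_3 = -Z_2 - Z_1 + 3  [with Z_2=4, Z_1=2]  = -3
Z_5 = max(Z_3, Z_4) - 1  [with Z_3=-3, Z_4=7]  = 6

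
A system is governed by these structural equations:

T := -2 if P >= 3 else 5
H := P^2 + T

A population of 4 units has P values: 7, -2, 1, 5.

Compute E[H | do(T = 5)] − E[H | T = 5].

17.25

The intervention sets T=5 in all 4 units regardless of P. Recomputing H per unit gives 54, 9, 6, 30; average 24.75.
Conditioning on T=5 selects the 2 unit(s) with P ∈ {-2, 1}. Their H values: 9, 6. Mean = 7.5.
Difference = 24.75 − 7.5 = 17.25.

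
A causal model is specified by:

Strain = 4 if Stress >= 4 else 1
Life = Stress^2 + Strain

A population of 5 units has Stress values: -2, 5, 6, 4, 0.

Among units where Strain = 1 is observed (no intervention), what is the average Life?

Observing Strain=1 restricts to units where Strain's equation naturally yields 1: Stress ∈ {-2, 0}. In that subpopulation Life = 5, 1, mean 3.

3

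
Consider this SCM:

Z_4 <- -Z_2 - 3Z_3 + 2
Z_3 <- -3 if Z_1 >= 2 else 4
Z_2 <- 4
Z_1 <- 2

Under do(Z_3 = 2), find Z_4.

The intervention breaks the incoming arrows to Z_3: Z_3 <- -3 if Z_1 >= 2 else 4 no longer applies, and Z_3 = 2.
Z_4 = -Z_2 - 3Z_3 + 2  [with Z_2=4, Z_3=2]  = -8

-8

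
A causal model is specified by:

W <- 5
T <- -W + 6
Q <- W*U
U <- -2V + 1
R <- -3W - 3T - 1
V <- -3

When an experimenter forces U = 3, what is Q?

The intervention breaks the incoming arrows to U: U <- -2V + 1 no longer applies, and U = 3.
Q = W*U  [with W=5, U=3]  = 15

15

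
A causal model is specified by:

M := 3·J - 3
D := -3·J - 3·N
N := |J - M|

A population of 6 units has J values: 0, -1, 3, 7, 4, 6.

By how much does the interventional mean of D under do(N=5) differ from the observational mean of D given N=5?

Under do(N=5), N's equation is replaced by N=5 for every unit. Per-unit D: -15, -12, -24, -36, -27, -33. Mean = -24.5.
E[D|N=5] averages over only the 2 units with N=5 (J = -1, 4): D = -12, -27, mean -19.5.
Difference = -24.5 − (-19.5) = -5.

-5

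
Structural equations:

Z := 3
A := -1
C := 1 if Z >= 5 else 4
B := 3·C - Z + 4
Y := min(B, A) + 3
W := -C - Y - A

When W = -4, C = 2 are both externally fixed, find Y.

2

Under do(W = -4, C = 2), each intervened variable's structural equation is replaced by its fixed value.
B = 3·C - Z + 4  [with C=2, Z=3]  = 7
Y = min(B, A) + 3  [with B=7, A=-1]  = 2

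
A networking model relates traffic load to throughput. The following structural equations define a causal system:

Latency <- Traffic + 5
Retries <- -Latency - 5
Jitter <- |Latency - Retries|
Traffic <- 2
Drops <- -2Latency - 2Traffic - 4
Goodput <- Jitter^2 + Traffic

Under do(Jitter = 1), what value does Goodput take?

3

The intervention breaks the incoming arrows to Jitter: Jitter <- |Latency - Retries| no longer applies, and Jitter = 1.
Goodput = Jitter^2 + Traffic  [with Jitter=1, Traffic=2]  = 3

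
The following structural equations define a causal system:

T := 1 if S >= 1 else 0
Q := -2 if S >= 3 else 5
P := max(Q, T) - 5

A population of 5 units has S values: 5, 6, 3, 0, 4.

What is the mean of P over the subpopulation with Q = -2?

E[P|Q=-2] averages over only the 4 units with Q=-2 (S = 5, 6, 3, 4): P = -4, -4, -4, -4, mean -4.

-4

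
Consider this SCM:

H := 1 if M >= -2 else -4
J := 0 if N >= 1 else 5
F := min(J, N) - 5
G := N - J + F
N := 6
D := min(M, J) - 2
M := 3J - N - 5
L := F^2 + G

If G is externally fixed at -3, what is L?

22

do(G=-3) replaces the equation G := N - J + F with the constant G = -3.
J = 0 if N >= 1 else 5  [with N=6]  = 0
F = min(J, N) - 5  [with J=0, N=6]  = -5
L = F^2 + G  [with F=-5, G=-3]  = 22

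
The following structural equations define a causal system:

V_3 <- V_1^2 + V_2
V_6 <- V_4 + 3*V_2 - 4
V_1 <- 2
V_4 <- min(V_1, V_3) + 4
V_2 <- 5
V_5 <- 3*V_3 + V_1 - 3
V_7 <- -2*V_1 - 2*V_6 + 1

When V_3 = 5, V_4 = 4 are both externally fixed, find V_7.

Under do(V_3 = 5, V_4 = 4), each intervened variable's structural equation is replaced by its fixed value.
V_6 = V_4 + 3*V_2 - 4  [with V_4=4, V_2=5]  = 15
V_7 = -2*V_1 - 2*V_6 + 1  [with V_1=2, V_6=15]  = -33

-33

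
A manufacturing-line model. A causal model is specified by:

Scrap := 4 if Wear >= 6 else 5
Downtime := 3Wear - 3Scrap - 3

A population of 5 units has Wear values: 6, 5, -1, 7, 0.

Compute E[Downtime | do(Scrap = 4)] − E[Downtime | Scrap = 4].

-9.3

do(Scrap=4) breaks Scrap's dependence on Wear. With Scrap=4 fixed, Downtime across the units is 3, 0, -18, 6, -15, mean -4.8.
Conditioning on Scrap=4 selects the 2 unit(s) with Wear ∈ {6, 7}. Their Downtime values: 3, 6. Mean = 4.5.
Difference = -4.8 − 4.5 = -9.3.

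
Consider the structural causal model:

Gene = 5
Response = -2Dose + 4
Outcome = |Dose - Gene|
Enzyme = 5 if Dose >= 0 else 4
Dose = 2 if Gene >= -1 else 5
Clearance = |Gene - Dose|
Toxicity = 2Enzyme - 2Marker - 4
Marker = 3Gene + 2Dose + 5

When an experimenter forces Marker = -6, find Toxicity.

Under do(Marker=-6), the mechanism Marker = 3Gene + 2Dose + 5 is discarded; Marker is fixed at -6.
Dose = 2 if Gene >= -1 else 5  [with Gene=5]  = 2
Enzyme = 5 if Dose >= 0 else 4  [with Dose=2]  = 5
Toxicity = 2Enzyme - 2Marker - 4  [with Enzyme=5, Marker=-6]  = 18

18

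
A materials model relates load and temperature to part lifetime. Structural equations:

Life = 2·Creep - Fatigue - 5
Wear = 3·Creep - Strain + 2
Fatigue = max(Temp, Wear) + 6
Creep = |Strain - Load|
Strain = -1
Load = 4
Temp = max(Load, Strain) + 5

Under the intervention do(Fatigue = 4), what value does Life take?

1

Intervening sets Fatigue = 4 and removes its equation (Fatigue = max(Temp, Wear) + 6).
Creep = |Strain - Load|  [with Strain=-1, Load=4]  = 5
Life = 2·Creep - Fatigue - 5  [with Creep=5, Fatigue=4]  = 1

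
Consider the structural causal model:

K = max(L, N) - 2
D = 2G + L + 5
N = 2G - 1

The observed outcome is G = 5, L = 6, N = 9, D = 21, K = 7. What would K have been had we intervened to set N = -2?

4

do(N=-2) replaces the equation N = 2G - 1 with the constant N = -2.
K = max(L, N) - 2  [with L=6, N=-2]  = 4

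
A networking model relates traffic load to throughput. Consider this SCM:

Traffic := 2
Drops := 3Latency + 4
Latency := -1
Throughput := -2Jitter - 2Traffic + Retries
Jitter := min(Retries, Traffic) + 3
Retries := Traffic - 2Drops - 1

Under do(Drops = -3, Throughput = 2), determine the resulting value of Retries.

Setting Drops = -3, Throughput = 2 by intervention discards those variables' equations.
Retries = Traffic - 2Drops - 1  [with Traffic=2, Drops=-3]  = 7

7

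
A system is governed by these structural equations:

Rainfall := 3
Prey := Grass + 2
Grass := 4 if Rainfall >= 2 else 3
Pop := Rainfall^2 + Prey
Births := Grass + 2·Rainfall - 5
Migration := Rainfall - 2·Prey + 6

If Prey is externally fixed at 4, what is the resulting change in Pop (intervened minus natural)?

The intervention breaks the incoming arrows to Prey: Prey := Grass + 2 no longer applies, and Prey = 4.
Pop = Rainfall^2 + Prey  [with Rainfall=3, Prey=4]  = 13
Without intervention: Grass = 4 if Rainfall >= 2 else 3  [with Rainfall=3]  = 4; Prey = Grass + 2  [with Grass=4]  = 6; Pop = Rainfall^2 + Prey  [with Rainfall=3, Prey=6]  = 15.
Change = 13 − 15 = -2.

-2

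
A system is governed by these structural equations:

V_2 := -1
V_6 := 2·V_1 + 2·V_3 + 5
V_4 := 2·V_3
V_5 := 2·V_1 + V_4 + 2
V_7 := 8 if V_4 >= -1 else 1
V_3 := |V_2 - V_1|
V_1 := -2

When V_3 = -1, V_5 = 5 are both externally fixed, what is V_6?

Setting V_3 = -1, V_5 = 5 by intervention discards those variables' equations.
V_6 = 2·V_1 + 2·V_3 + 5  [with V_1=-2, V_3=-1]  = -1

-1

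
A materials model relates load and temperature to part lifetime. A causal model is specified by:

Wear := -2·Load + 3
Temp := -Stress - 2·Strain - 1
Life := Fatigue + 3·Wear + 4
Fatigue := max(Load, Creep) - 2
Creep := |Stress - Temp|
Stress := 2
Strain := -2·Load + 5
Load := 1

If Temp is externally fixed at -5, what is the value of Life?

do(Temp=-5) replaces the equation Temp := -Stress - 2·Strain - 1 with the constant Temp = -5.
Creep = |Stress - Temp|  [with Stress=2, Temp=-5]  = 7
Wear = -2·Load + 3  [with Load=1]  = 1
Fatigue = max(Load, Creep) - 2  [with Load=1, Creep=7]  = 5
Life = Fatigue + 3·Wear + 4  [with Fatigue=5, Wear=1]  = 12

12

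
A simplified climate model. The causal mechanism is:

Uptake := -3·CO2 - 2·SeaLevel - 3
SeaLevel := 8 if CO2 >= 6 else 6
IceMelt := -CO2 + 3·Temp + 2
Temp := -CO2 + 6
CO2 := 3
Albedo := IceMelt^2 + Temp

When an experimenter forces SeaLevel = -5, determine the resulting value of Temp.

3

Under do(SeaLevel=-5), the mechanism SeaLevel := 8 if CO2 >= 6 else 6 is discarded; SeaLevel is fixed at -5.
No directed path runs from SeaLevel to Temp, so Temp keeps its natural value.
Temp = -CO2 + 6  [with CO2=3]  = 3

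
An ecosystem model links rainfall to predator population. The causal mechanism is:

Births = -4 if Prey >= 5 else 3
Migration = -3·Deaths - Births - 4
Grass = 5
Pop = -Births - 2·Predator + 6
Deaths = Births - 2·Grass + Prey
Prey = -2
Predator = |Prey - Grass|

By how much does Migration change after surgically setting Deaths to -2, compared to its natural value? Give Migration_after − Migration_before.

-21

The intervention breaks the incoming arrows to Deaths: Deaths = Births - 2·Grass + Prey no longer applies, and Deaths = -2.
Births = -4 if Prey >= 5 else 3  [with Prey=-2]  = 3
Migration = -3·Deaths - Births - 4  [with Deaths=-2, Births=3]  = -1
Without intervention: Births = -4 if Prey >= 5 else 3  [with Prey=-2]  = 3; Deaths = Births - 2·Grass + Prey  [with Births=3, Grass=5, Prey=-2]  = -9; Migration = -3·Deaths - Births - 4  [with Deaths=-9, Births=3]  = 20.
Change = -1 − 20 = -21.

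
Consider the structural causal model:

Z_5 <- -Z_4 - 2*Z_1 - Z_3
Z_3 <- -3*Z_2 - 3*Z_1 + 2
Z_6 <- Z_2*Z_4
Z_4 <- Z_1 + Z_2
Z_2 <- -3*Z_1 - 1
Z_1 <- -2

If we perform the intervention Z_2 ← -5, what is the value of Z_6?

Under do(Z_2=-5), the mechanism Z_2 <- -3*Z_1 - 1 is discarded; Z_2 is fixed at -5.
Z_4 = Z_1 + Z_2  [with Z_1=-2, Z_2=-5]  = -7
Z_6 = Z_2*Z_4  [with Z_2=-5, Z_4=-7]  = 35

35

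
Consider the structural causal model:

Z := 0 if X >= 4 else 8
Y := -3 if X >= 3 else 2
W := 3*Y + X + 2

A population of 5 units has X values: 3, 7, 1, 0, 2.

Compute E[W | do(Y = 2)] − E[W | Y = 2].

1.6

do(Y=2) breaks Y's dependence on X. With Y=2 fixed, W across the units is 11, 15, 9, 8, 10, mean 10.6.
Conditioning on Y=2 selects the 3 unit(s) with X ∈ {1, 0, 2}. Their W values: 9, 8, 10. Mean = 9.
Difference = 10.6 − 9 = 1.6.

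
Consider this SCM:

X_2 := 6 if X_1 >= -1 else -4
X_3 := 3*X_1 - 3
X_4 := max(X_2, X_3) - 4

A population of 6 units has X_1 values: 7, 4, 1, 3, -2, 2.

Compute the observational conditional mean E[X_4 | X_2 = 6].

E[X_4|X_2=6] averages over only the 5 units with X_2=6 (X_1 = 7, 4, 1, 3, 2): X_4 = 14, 5, 2, 2, 2, mean 5.

5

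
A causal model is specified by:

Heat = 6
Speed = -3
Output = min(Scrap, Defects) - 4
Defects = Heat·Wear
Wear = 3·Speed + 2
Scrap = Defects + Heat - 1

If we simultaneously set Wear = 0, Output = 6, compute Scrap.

5

The joint intervention fixes Wear = 0, Output = 6, removing each variable's own equation.
Defects = Heat·Wear  [with Heat=6, Wear=0]  = 0
Scrap = Defects + Heat - 1  [with Defects=0, Heat=6]  = 5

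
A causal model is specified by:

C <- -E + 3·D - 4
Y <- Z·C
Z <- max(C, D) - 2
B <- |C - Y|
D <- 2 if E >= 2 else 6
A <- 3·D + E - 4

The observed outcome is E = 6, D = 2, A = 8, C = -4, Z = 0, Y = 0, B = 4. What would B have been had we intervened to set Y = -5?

Intervening sets Y = -5 and removes its equation (Y <- Z·C).
D = 2 if E >= 2 else 6  [with E=6]  = 2
C = -E + 3·D - 4  [with E=6, D=2]  = -4
B = |C - Y|  [with C=-4, Y=-5]  = 1

1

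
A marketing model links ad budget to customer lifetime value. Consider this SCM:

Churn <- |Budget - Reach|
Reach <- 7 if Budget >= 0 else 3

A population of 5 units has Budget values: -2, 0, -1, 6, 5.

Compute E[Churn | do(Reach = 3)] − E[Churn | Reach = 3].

-1.1

The intervention sets Reach=3 in all 5 units regardless of Budget. Recomputing Churn per unit gives 5, 3, 4, 3, 2; average 3.4.
Observing Reach=3 restricts to units where Reach's equation naturally yields 3: Budget ∈ {-2, -1}. In that subpopulation Churn = 5, 4, mean 4.5.
Difference = 3.4 − 4.5 = -1.1.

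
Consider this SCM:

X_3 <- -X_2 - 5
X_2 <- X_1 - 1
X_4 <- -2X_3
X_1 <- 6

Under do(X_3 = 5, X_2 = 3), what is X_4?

The joint intervention fixes X_3 = 5, X_2 = 3, removing each variable's own equation.
X_4 = -2X_3  [with X_3=5]  = -10

-10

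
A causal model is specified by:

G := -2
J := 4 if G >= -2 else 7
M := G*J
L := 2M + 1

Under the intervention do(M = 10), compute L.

21

The intervention breaks the incoming arrows to M: M := G*J no longer applies, and M = 10.
L = 2M + 1  [with M=10]  = 21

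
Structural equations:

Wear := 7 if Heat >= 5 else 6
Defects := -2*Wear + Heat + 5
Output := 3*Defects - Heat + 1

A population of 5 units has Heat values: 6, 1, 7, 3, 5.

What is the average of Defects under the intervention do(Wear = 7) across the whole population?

-4.6

The intervention sets Wear=7 in all 5 units regardless of Heat. Recomputing Defects per unit gives -3, -8, -2, -6, -4; average -4.6.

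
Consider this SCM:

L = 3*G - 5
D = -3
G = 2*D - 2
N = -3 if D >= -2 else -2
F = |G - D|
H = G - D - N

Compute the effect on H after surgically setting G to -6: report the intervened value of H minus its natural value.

Under do(G=-6), the mechanism G = 2*D - 2 is discarded; G is fixed at -6.
N = -3 if D >= -2 else -2  [with D=-3]  = -2
H = G - D - N  [with G=-6, D=-3, N=-2]  = -1
Without intervention: G = 2*D - 2  [with D=-3]  = -8; N = -3 if D >= -2 else -2  [with D=-3]  = -2; H = G - D - N  [with G=-8, D=-3, N=-2]  = -3.
Change = -1 − (-3) = 2.

2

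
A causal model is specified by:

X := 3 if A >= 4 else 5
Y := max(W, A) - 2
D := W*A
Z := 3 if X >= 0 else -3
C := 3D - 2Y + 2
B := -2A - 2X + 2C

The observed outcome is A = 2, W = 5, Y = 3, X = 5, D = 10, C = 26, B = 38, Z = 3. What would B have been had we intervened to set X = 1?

The intervention breaks the incoming arrows to X: X := 3 if A >= 4 else 5 no longer applies, and X = 1.
Y = max(W, A) - 2  [with W=5, A=2]  = 3
D = W*A  [with W=5, A=2]  = 10
C = 3D - 2Y + 2  [with D=10, Y=3]  = 26
B = -2A - 2X + 2C  [with A=2, X=1, C=26]  = 46

46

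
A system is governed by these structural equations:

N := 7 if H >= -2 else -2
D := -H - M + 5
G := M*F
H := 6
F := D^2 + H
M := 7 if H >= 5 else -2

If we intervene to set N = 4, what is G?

The intervention breaks the incoming arrows to N: N := 7 if H >= -2 else -2 no longer applies, and N = 4.
No directed path runs from N to G, so G keeps its natural value.
M = 7 if H >= 5 else -2  [with H=6]  = 7
D = -H - M + 5  [with H=6, M=7]  = -8
F = D^2 + H  [with D=-8, H=6]  = 70
G = M*F  [with M=7, F=70]  = 490

490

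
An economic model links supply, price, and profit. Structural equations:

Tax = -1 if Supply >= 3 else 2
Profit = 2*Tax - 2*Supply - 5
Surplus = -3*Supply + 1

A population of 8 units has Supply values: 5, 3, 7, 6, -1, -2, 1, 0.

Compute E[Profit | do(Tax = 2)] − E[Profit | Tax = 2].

do(Tax=2) breaks Tax's dependence on Supply. With Tax=2 fixed, Profit across the units is -11, -7, -15, -13, 1, 3, -3, -1, mean -5.75.
Conditioning on Tax=2 selects the 4 unit(s) with Supply ∈ {-1, -2, 1, 0}. Their Profit values: 1, 3, -3, -1. Mean = 0.
Difference = -5.75 − 0 = -5.75.

-5.75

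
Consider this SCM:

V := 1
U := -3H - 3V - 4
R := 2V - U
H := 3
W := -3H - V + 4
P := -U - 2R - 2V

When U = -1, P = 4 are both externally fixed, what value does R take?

Setting U = -1, P = 4 by intervention discards those variables' equations.
R = 2V - U  [with V=1, U=-1]  = 3

3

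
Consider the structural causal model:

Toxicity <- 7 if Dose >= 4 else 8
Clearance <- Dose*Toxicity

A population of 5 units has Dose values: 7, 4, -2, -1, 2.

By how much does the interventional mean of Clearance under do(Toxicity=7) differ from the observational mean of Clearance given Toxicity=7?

The intervention sets Toxicity=7 in all 5 units regardless of Dose. Recomputing Clearance per unit gives 49, 28, -14, -7, 14; average 14.
E[Clearance|Toxicity=7] averages over only the 2 units with Toxicity=7 (Dose = 7, 4): Clearance = 49, 28, mean 38.5.
Difference = 14 − 38.5 = -24.5.

-24.5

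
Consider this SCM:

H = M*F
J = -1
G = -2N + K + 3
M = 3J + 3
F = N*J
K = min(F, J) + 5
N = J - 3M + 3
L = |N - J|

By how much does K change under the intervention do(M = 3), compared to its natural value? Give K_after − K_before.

1

do(M=3) replaces the equation M = 3J + 3 with the constant M = 3.
N = J - 3M + 3  [with J=-1, M=3]  = -7
F = N*J  [with N=-7, J=-1]  = 7
K = min(F, J) + 5  [with F=7, J=-1]  = 4
Without intervention: M = 3J + 3  [with J=-1]  = 0; N = J - 3M + 3  [with J=-1, M=0]  = 2; F = N*J  [with N=2, J=-1]  = -2; K = min(F, J) + 5  [with F=-2, J=-1]  = 3.
Change = 4 − 3 = 1.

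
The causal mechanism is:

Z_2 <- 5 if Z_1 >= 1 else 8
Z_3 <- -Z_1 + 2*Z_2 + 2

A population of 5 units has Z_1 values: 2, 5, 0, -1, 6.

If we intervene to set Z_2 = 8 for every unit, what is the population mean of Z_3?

do(Z_2=8) breaks Z_2's dependence on Z_1. With Z_2=8 fixed, Z_3 across the units is 16, 13, 18, 19, 12, mean 15.6.

15.6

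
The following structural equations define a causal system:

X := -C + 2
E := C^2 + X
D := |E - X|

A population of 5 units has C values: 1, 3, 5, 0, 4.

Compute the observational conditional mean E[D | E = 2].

0.5

Observing E=2 restricts to units where E's equation naturally yields 2: C ∈ {1, 0}. In that subpopulation D = 1, 0, mean 0.5.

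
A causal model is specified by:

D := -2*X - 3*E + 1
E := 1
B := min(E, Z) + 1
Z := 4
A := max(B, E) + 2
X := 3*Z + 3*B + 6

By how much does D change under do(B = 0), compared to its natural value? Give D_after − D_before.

12

do(B=0) replaces the equation B := min(E, Z) + 1 with the constant B = 0.
X = 3*Z + 3*B + 6  [with Z=4, B=0]  = 18
D = -2*X - 3*E + 1  [with X=18, E=1]  = -38
Without intervention: B = min(E, Z) + 1  [with E=1, Z=4]  = 2; X = 3*Z + 3*B + 6  [with Z=4, B=2]  = 24; D = -2*X - 3*E + 1  [with X=24, E=1]  = -50.
Change = -38 − (-50) = 12.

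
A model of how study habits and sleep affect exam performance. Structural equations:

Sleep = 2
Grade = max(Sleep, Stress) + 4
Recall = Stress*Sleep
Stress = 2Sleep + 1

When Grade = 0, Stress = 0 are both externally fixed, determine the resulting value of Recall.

Setting Grade = 0, Stress = 0 by intervention discards those variables' equations.
Recall = Stress*Sleep  [with Stress=0, Sleep=2]  = 0

0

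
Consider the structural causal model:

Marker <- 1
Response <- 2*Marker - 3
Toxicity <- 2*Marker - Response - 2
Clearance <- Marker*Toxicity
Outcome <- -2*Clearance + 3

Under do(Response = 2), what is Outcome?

do(Response=2) replaces the equation Response <- 2*Marker - 3 with the constant Response = 2.
Toxicity = 2*Marker - Response - 2  [with Marker=1, Response=2]  = -2
Clearance = Marker*Toxicity  [with Marker=1, Toxicity=-2]  = -2
Outcome = -2*Clearance + 3  [with Clearance=-2]  = 7

7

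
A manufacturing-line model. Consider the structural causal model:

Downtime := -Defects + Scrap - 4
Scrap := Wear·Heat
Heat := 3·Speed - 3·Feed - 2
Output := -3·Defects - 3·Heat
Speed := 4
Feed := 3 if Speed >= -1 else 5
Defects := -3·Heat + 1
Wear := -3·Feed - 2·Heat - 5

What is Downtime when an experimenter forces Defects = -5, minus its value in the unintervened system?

3

do(Defects=-5) replaces the equation Defects := -3·Heat + 1 with the constant Defects = -5.
Feed = 3 if Speed >= -1 else 5  [with Speed=4]  = 3
Heat = 3·Speed - 3·Feed - 2  [with Speed=4, Feed=3]  = 1
Wear = -3·Feed - 2·Heat - 5  [with Feed=3, Heat=1]  = -16
Scrap = Wear·Heat  [with Wear=-16, Heat=1]  = -16
Downtime = -Defects + Scrap - 4  [with Defects=-5, Scrap=-16]  = -15
Without intervention: Feed = 3 if Speed >= -1 else 5  [with Speed=4]  = 3; Heat = 3·Speed - 3·Feed - 2  [with Speed=4, Feed=3]  = 1; Wear = -3·Feed - 2·Heat - 5  [with Feed=3, Heat=1]  = -16; Defects = -3·Heat + 1  [with Heat=1]  = -2; Scrap = Wear·Heat  [with Wear=-16, Heat=1]  = -16; Downtime = -Defects + Scrap - 4  [with Defects=-2, Scrap=-16]  = -18.
Change = -15 − (-18) = 3.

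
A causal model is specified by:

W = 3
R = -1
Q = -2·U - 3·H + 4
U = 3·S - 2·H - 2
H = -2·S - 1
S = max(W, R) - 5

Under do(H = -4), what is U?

Intervening sets H = -4 and removes its equation (H = -2·S - 1).
S = max(W, R) - 5  [with W=3, R=-1]  = -2
U = 3·S - 2·H - 2  [with S=-2, H=-4]  = 0

0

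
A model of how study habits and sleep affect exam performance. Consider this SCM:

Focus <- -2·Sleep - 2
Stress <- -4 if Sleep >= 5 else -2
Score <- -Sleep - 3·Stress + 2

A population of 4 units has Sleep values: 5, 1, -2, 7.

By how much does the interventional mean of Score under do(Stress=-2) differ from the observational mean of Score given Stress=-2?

Every unit gets Stress=-2 under the intervention. Score values become 3, 7, 10, 1; E[Score|do(Stress=-2)] = 5.25.
E[Score|Stress=-2] averages over only the 2 units with Stress=-2 (Sleep = 1, -2): Score = 7, 10, mean 8.5.
Difference = 5.25 − 8.5 = -3.25.

-3.25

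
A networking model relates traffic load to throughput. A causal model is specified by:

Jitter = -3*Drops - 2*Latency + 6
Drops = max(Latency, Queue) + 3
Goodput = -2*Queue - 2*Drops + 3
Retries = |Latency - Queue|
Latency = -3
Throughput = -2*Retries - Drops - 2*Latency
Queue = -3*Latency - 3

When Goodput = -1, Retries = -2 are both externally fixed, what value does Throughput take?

Setting Goodput = -1, Retries = -2 by intervention discards those variables' equations.
Queue = -3*Latency - 3  [with Latency=-3]  = 6
Drops = max(Latency, Queue) + 3  [with Latency=-3, Queue=6]  = 9
Throughput = -2*Retries - Drops - 2*Latency  [with Retries=-2, Drops=9, Latency=-3]  = 1

1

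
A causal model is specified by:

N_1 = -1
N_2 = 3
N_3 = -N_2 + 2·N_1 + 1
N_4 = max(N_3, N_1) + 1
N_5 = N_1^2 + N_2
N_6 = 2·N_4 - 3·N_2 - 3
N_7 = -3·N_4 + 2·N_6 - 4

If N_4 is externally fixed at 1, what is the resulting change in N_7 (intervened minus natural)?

The intervention breaks the incoming arrows to N_4: N_4 = max(N_3, N_1) + 1 no longer applies, and N_4 = 1.
N_6 = 2·N_4 - 3·N_2 - 3  [with N_4=1, N_2=3]  = -10
N_7 = -3·N_4 + 2·N_6 - 4  [with N_4=1, N_6=-10]  = -27
Without intervention: N_3 = -N_2 + 2·N_1 + 1  [with N_2=3, N_1=-1]  = -4; N_4 = max(N_3, N_1) + 1  [with N_3=-4, N_1=-1]  = 0; N_6 = 2·N_4 - 3·N_2 - 3  [with N_4=0, N_2=3]  = -12; N_7 = -3·N_4 + 2·N_6 - 4  [with N_4=0, N_6=-12]  = -28.
Change = -27 − (-28) = 1.

1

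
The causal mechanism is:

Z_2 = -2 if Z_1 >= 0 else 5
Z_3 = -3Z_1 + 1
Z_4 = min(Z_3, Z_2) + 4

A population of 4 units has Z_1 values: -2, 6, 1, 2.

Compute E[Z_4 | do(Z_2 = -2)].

-2.5

The intervention sets Z_2=-2 in all 4 units regardless of Z_1. Recomputing Z_4 per unit gives 2, -13, 2, -1; average -2.5.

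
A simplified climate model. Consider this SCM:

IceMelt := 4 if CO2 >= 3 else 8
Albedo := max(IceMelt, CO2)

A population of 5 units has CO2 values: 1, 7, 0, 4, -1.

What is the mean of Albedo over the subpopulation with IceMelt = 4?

5.5

Conditioning on IceMelt=4 selects the 2 unit(s) with CO2 ∈ {7, 4}. Their Albedo values: 7, 4. Mean = 5.5.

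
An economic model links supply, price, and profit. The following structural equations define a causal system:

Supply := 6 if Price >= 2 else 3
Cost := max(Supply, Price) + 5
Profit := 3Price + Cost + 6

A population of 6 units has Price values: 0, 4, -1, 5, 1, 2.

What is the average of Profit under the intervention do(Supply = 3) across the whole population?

Under do(Supply=3), Supply's equation is replaced by Supply=3 for every unit. Per-unit Profit: 14, 27, 11, 31, 17, 20. Mean = 20.

20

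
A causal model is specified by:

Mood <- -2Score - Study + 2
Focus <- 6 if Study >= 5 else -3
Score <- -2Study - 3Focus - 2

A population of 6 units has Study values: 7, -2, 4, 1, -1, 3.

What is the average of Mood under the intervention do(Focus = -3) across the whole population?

Every unit gets Focus=-3 under the intervention. Mood values become 9, -18, 0, -9, -15, -3; E[Mood|do(Focus=-3)] = -6.

-6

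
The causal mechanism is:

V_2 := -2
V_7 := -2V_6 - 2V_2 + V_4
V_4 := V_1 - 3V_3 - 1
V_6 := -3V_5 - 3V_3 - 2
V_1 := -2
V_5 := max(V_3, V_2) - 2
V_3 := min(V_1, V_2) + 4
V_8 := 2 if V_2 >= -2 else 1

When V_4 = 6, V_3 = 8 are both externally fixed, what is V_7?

98

The joint intervention fixes V_4 = 6, V_3 = 8, removing each variable's own equation.
V_5 = max(V_3, V_2) - 2  [with V_3=8, V_2=-2]  = 6
V_6 = -3V_5 - 3V_3 - 2  [with V_5=6, V_3=8]  = -44
V_7 = -2V_6 - 2V_2 + V_4  [with V_6=-44, V_2=-2, V_4=6]  = 98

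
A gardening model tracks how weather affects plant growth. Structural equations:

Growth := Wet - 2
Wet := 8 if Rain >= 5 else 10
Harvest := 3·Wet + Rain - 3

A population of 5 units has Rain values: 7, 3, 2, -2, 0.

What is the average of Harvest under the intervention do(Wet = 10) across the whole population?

29

Under do(Wet=10), Wet's equation is replaced by Wet=10 for every unit. Per-unit Harvest: 34, 30, 29, 25, 27. Mean = 29.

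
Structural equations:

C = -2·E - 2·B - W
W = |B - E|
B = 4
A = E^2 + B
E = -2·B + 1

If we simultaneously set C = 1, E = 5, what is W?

Setting C = 1, E = 5 by intervention discards those variables' equations.
W = |B - E|  [with B=4, E=5]  = 1

1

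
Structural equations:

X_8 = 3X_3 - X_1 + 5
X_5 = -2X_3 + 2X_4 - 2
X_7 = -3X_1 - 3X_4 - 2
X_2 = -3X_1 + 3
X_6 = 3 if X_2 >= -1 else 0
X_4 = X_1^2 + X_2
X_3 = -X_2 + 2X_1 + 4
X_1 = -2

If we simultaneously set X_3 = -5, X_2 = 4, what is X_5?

24

Setting X_3 = -5, X_2 = 4 by intervention discards those variables' equations.
X_4 = X_1^2 + X_2  [with X_1=-2, X_2=4]  = 8
X_5 = -2X_3 + 2X_4 - 2  [with X_3=-5, X_4=8]  = 24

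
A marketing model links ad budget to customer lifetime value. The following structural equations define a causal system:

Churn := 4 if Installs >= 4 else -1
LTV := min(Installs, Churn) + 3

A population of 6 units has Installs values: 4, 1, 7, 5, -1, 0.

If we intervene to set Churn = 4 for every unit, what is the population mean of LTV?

5

do(Churn=4) breaks Churn's dependence on Installs. With Churn=4 fixed, LTV across the units is 7, 4, 7, 7, 2, 3, mean 5.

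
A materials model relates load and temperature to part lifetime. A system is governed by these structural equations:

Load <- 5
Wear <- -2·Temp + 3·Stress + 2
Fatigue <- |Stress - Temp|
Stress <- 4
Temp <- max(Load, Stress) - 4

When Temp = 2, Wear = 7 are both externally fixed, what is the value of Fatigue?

Setting Temp = 2, Wear = 7 by intervention discards those variables' equations.
Fatigue = |Stress - Temp|  [with Stress=4, Temp=2]  = 2

2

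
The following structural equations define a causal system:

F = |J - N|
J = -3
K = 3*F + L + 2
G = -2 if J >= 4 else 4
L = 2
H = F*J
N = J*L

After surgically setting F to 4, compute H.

Intervening sets F = 4 and removes its equation (F = |J - N|).
H = F*J  [with F=4, J=-3]  = -12

-12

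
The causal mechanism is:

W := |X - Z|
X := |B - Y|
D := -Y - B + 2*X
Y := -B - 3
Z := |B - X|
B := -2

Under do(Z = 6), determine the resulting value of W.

5

The intervention breaks the incoming arrows to Z: Z := |B - X| no longer applies, and Z = 6.
Y = -B - 3  [with B=-2]  = -1
X = |B - Y|  [with B=-2, Y=-1]  = 1
W = |X - Z|  [with X=1, Z=6]  = 5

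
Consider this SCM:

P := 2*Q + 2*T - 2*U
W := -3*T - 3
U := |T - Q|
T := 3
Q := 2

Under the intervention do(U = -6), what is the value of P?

The intervention breaks the incoming arrows to U: U := |T - Q| no longer applies, and U = -6.
P = 2*Q + 2*T - 2*U  [with Q=2, T=3, U=-6]  = 22

22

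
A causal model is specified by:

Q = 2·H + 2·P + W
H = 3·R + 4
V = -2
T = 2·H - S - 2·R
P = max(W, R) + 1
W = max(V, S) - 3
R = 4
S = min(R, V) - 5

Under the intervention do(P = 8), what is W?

The intervention breaks the incoming arrows to P: P = max(W, R) + 1 no longer applies, and P = 8.
Since W is not a descendant of the intervened variable, it is unaffected.
S = min(R, V) - 5  [with R=4, V=-2]  = -7
W = max(V, S) - 3  [with V=-2, S=-7]  = -5

-5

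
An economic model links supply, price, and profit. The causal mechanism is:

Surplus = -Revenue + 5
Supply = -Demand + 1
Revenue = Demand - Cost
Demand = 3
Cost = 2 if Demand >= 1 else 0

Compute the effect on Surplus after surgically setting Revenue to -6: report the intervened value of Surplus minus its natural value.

7

Intervening sets Revenue = -6 and removes its equation (Revenue = Demand - Cost).
Surplus = -Revenue + 5  [with Revenue=-6]  = 11
Without intervention: Cost = 2 if Demand >= 1 else 0  [with Demand=3]  = 2; Revenue = Demand - Cost  [with Demand=3, Cost=2]  = 1; Surplus = -Revenue + 5  [with Revenue=1]  = 4.
Change = 11 − 4 = 7.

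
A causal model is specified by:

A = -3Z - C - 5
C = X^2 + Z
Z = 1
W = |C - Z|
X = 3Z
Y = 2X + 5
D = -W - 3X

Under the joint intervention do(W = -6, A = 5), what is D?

-3

Setting W = -6, A = 5 by intervention discards those variables' equations.
X = 3Z  [with Z=1]  = 3
D = -W - 3X  [with W=-6, X=3]  = -3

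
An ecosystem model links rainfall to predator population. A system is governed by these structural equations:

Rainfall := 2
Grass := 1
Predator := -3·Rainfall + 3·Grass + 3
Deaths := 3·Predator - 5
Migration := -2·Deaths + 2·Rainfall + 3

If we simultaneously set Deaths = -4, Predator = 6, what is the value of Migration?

The joint intervention fixes Deaths = -4, Predator = 6, removing each variable's own equation.
Migration = -2·Deaths + 2·Rainfall + 3  [with Deaths=-4, Rainfall=2]  = 15

15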